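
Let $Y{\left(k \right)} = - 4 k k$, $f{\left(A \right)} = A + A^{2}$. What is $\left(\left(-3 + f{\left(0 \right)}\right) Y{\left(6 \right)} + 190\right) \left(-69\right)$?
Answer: $-42918$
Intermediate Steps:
$Y{\left(k \right)} = - 4 k^{2}$
$\left(\left(-3 + f{\left(0 \right)}\right) Y{\left(6 \right)} + 190\right) \left(-69\right) = \left(\left(-3 + 0 \left(1 + 0\right)\right) \left(- 4 \cdot 6^{2}\right) + 190\right) \left(-69\right) = \left(\left(-3 + 0 \cdot 1\right) \left(\left(-4\right) 36\right) + 190\right) \left(-69\right) = \left(\left(-3 + 0\right) \left(-144\right) + 190\right) \left(-69\right) = \left(\left(-3\right) \left(-144\right) + 190\right) \left(-69\right) = \left(432 + 190\right) \left(-69\right) = 622 \left(-69\right) = -42918$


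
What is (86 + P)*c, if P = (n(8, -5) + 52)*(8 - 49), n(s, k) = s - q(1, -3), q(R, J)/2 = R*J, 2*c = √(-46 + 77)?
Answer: -1310*√31 ≈ -7293.8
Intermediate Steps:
c = √31/2 (c = √(-46 + 77)/2 = √31/2 ≈ 2.7839)
q(R, J) = 2*J*R (q(R, J) = 2*(R*J) = 2*(J*R) = 2*J*R)
n(s, k) = 6 + s (n(s, k) = s - 2*(-3) = s - 1*(-6) = s + 6 = 6 + s)
P = -2706 (P = ((6 + 8) + 52)*(8 - 49) = (14 + 52)*(-41) = 66*(-41) = -2706)
(86 + P)*c = (86 - 2706)*(√31/2) = -1310*√31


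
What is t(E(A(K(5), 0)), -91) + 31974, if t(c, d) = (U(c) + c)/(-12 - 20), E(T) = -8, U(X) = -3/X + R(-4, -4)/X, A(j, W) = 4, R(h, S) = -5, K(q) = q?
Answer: 1023175/32 ≈ 31974.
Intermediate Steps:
U(X) = -8/X (U(X) = -3/X - 5/X = -8/X)
t(c, d) = -c/32 + 1/(4*c) (t(c, d) = (-8/c + c)/(-12 - 20) = (c - 8/c)/(-32) = (c - 8/c)*(-1/32) = -c/32 + 1/(4*c))
t(E(A(K(5), 0)), -91) + 31974 = (1/32)*(8 - 1*(-8)²)/(-8) + 31974 = (1/32)*(-⅛)*(8 - 1*64) + 31974 = (1/32)*(-⅛)*(8 - 64) + 31974 = (1/32)*(-⅛)*(-56) + 31974 = 7/32 + 31974 = 1023175/32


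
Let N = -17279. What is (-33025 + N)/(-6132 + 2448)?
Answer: 4192/307 ≈ 13.655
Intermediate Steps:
(-33025 + N)/(-6132 + 2448) = (-33025 - 17279)/(-6132 + 2448) = -50304/(-3684) = -50304*(-1/3684) = 4192/307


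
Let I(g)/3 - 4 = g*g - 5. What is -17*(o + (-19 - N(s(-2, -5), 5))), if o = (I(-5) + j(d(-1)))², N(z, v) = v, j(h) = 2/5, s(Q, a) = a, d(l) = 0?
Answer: -2217548/25 ≈ -88702.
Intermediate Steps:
j(h) = ⅖ (j(h) = 2*(⅕) = ⅖)
I(g) = -3 + 3*g² (I(g) = 12 + 3*(g*g - 5) = 12 + 3*(g² - 5) = 12 + 3*(-5 + g²) = 12 + (-15 + 3*g²) = -3 + 3*g²)
o = 131044/25 (o = ((-3 + 3*(-5)²) + ⅖)² = ((-3 + 3*25) + ⅖)² = ((-3 + 75) + ⅖)² = (72 + ⅖)² = (362/5)² = 131044/25 ≈ 5241.8)
-17*(o + (-19 - N(s(-2, -5), 5))) = -17*(131044/25 + (-19 - 1*5)) = -17*(131044/25 + (-19 - 5)) = -17*(131044/25 - 24) = -17*130444/25 = -2217548/25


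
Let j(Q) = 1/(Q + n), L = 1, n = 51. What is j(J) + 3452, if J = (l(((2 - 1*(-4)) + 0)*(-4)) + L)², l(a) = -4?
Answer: 207121/60 ≈ 3452.0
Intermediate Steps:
J = 9 (J = (-4 + 1)² = (-3)² = 9)
j(Q) = 1/(51 + Q) (j(Q) = 1/(Q + 51) = 1/(51 + Q))
j(J) + 3452 = 1/(51 + 9) + 3452 = 1/60 + 3452 = 207121/60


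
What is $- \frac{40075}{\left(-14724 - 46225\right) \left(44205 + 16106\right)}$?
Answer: $\frac{5725}{525127877} \approx 1.0902 \cdot 10^{-5}$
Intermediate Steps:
$- \frac{40075}{\left(-14724 - 46225\right) \left(44205 + 16106\right)} = - \frac{40075}{\left(-60949\right) 60311} = - \frac{40075}{-3675895139} = \left(-40075\right) \left(- \frac{1}{3675895139}\right) = \frac{5725}{525127877}$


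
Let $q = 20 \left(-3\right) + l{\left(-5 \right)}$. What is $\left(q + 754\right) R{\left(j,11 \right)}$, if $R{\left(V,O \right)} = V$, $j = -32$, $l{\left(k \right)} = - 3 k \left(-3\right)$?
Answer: $-20768$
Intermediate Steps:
$l{\left(k \right)} = 9 k$
$q = -105$ ($q = 20 \left(-3\right) + 9 \left(-5\right) = -60 - 45 = -105$)
$\left(q + 754\right) R{\left(j,11 \right)} = \left(-105 + 754\right) \left(-32\right) = 649 \left(-32\right) = -20768$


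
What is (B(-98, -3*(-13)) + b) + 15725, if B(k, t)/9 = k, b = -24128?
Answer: -9285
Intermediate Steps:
B(k, t) = 9*k
(B(-98, -3*(-13)) + b) + 15725 = (9*(-98) - 24128) + 15725 = (-882 - 24128) + 15725 = -25010 + 15725 = -9285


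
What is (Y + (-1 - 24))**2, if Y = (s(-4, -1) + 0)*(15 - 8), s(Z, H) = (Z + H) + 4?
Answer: 1024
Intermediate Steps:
s(Z, H) = 4 + H + Z (s(Z, H) = (H + Z) + 4 = 4 + H + Z)
Y = -7 (Y = ((4 - 1 - 4) + 0)*(15 - 8) = (-1 + 0)*7 = -1*7 = -7)
(Y + (-1 - 24))**2 = (-7 + (-1 - 24))**2 = (-7 - 25)**2 = (-32)**2 = 1024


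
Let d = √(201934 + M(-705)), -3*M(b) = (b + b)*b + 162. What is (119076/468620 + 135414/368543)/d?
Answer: -26835583737*I*√1070/508189231292050 ≈ -0.0017273*I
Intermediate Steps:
M(b) = -54 - 2*b²/3 (M(b) = -((b + b)*b + 162)/3 = -((2*b)*b + 162)/3 = -(2*b² + 162)/3 = -(162 + 2*b²)/3 = -54 - 2*b²/3)
d = 11*I*√1070 (d = √(201934 + (-54 - ⅔*(-705)²)) = √(201934 + (-54 - ⅔*497025)) = √(201934 + (-54 - 331350)) = √(201934 - 331404) = √(-129470) = 11*I*√1070 ≈ 359.82*I)
(119076/468620 + 135414/368543)/d = (119076/468620 + 135414/368543)/((11*I*√1070)) = (119076*(1/468620) + 135414*(1/368543))*(-I*√1070/11770) = (29769/117155 + 135414/368543)*(-I*√1070/11770) = 26835583737*(-I*√1070/11770)/43176655165 = -26835583737*I*√1070/508189231292050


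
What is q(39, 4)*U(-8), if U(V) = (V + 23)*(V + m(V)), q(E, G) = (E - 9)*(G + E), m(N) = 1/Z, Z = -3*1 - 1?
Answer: -319275/2 ≈ -1.5964e+5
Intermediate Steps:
Z = -4 (Z = -3 - 1 = -4)
m(N) = -¼ (m(N) = 1/(-4) = -¼)
q(E, G) = (-9 + E)*(E + G)
U(V) = (23 + V)*(-¼ + V) (U(V) = (V + 23)*(V - ¼) = (23 + V)*(-¼ + V))
q(39, 4)*U(-8) = (39² - 9*39 - 9*4 + 39*4)*(-23/4 + (-8)² + (91/4)*(-8)) = (1521 - 351 - 36 + 156)*(-23/4 + 64 - 182) = 1290*(-495/4) = -319275/2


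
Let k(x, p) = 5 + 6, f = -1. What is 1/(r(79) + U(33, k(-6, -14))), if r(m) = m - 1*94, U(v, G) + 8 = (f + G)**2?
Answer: 1/77 ≈ 0.012987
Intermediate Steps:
k(x, p) = 11
U(v, G) = -8 + (-1 + G)**2
r(m) = -94 + m (r(m) = m - 94 = -94 + m)
1/(r(79) + U(33, k(-6, -14))) = 1/((-94 + 79) + (-8 + (-1 + 11)**2)) = 1/(-15 + (-8 + 10**2)) = 1/(-15 + (-8 + 100)) = 1/(-15 + 92) = 1/77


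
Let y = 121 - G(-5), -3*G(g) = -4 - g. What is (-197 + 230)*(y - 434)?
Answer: -10318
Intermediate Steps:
G(g) = 4/3 + g/3 (G(g) = -(-4 - g)/3 = 4/3 + g/3)
y = 364/3 (y = 121 - (4/3 + (1/3)*(-5)) = 121 - (4/3 - 5/3) = 121 - 1*(-1/3) = 121 + 1/3 = 364/3 ≈ 121.33)
(-197 + 230)*(y - 434) = (-197 + 230)*(364/3 - 434) = 33*(-938/3) = -10318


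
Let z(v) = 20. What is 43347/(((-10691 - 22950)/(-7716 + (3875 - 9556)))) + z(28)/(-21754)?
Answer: 6316488482233/365913157 ≈ 17262.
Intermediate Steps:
43347/(((-10691 - 22950)/(-7716 + (3875 - 9556)))) + z(28)/(-21754) = 43347/(((-10691 - 22950)/(-7716 + (3875 - 9556)))) + 20/(-21754) = 43347/((-33641/(-7716 - 5681))) + 20*(-1/21754) = 43347/((-33641/(-13397))) - 10/10877 = 43347/((-33641*(-1/13397))) - 10/10877 = 43347/(33641/13397) - 10/10877 = 43347*(13397/33641) - 10/10877 = 580719759/33641 - 10/10877 = 6316488482233/365913157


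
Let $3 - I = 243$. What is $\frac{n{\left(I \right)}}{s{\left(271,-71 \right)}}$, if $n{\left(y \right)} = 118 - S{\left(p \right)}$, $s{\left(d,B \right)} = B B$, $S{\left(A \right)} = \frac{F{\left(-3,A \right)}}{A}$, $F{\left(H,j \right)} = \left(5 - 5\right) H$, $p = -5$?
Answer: $\frac{118}{5041} \approx 0.023408$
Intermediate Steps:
$F{\left(H,j \right)} = 0$ ($F{\left(H,j \right)} = 0 H = 0$)
$I = -240$ ($I = 3 - 243 = -240$)
$S{\left(A \right)} = 0$ ($S{\left(A \right)} = \frac{0}{A} = 0$)
$s{\left(d,B \right)} = B^{2}$
$n{\left(y \right)} = 118$ ($n{\left(y \right)} = 118 - 0 = 118 + 0 = 118$)
$\frac{n{\left(I \right)}}{s{\left(271,-71 \right)}} = \frac{118}{\left(-71\right)^{2}} = \frac{118}{5041}$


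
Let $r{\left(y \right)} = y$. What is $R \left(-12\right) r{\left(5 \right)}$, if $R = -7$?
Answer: $420$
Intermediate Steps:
$R \left(-12\right) r{\left(5 \right)} = \left(-7\right) \left(-12\right) 5 = 84 \cdot 5 = 420$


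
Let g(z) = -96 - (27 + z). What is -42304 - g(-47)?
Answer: -42228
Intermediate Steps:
g(z) = -123 - z (g(z) = -96 + (-27 - z) = -123 - z)
-42304 - g(-47) = -42304 - (-123 - 1*(-47)) = -42304 - (-123 + 47) = -42304 - 1*(-76) = -42304 + 76 = -42228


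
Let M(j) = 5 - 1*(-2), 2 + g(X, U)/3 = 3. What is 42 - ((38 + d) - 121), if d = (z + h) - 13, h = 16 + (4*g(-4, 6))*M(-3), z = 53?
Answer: -15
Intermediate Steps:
g(X, U) = 3 (g(X, U) = -6 + 3*3 = -6 + 9 = 3)
M(j) = 7 (M(j) = 5 + 2 = 7)
h = 100 (h = 16 + (4*3)*7 = 16 + 12*7 = 16 + 84 = 100)
d = 140 (d = (53 + 100) - 13 = 153 - 13 = 140)
42 - ((38 + d) - 121) = 42 - ((38 + 140) - 121) = 42 - (178 - 121) = 42 - 1*57 = 42 - 57 = -15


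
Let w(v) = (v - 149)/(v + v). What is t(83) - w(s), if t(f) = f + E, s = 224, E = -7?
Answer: 33973/448 ≈ 75.833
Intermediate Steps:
w(v) = (-149 + v)/(2*v) (w(v) = (-149 + v)/((2*v)) = (-149 + v)*(1/(2*v)) = (-149 + v)/(2*v))
t(f) = -7 + f (t(f) = f - 7 = -7 + f)
t(83) - w(s) = (-7 + 83) - (-149 + 224)/(2*224) = 76 - 75/(2*224) = 76 - 1*75/448 = 76 - 75/448 = 33973/448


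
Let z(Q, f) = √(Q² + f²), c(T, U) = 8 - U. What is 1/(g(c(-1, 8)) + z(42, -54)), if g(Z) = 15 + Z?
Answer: -1/297 + 2*√130/1485 ≈ 0.011989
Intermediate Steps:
1/(g(c(-1, 8)) + z(42, -54)) = 1/((15 + (8 - 1*8)) + √(42² + (-54)²)) = 1/((15 + (8 - 8)) + √(1764 + 2916)) = 1/((15 + 0) + √4680) = 1/(15 + 6*√130)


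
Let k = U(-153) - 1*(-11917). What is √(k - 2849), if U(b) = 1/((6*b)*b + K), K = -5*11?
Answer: √178747320735067/140399 ≈ 95.226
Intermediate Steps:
K = -55
U(b) = 1/(-55 + 6*b²) (U(b) = 1/((6*b)*b - 55) = 1/(6*b² - 55) = 1/(-55 + 6*b²))
k = 1673134884/140399 (k = 1/(-55 + 6*(-153)²) - 1*(-11917) = 1/(-55 + 6*23409) + 11917 = 1/(-55 + 140454) + 11917 = 1/140399 + 11917 = 1673134884/140399 ≈ 11917.)
√(k - 2849) = √(1673134884/140399 - 2849) = √(1273138133/140399) = √178747320735067/140399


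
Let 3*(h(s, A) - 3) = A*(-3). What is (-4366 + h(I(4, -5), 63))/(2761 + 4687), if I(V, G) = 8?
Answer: -2213/3724 ≈ -0.59425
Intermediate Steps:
h(s, A) = 3 - A (h(s, A) = 3 + (A*(-3))/3 = 3 + (-3*A)/3 = 3 - A)
(-4366 + h(I(4, -5), 63))/(2761 + 4687) = (-4366 + (3 - 1*63))/(2761 + 4687) = (-4366 + (3 - 63))/7448 = (-4366 - 60)*(1/7448) = -4426*1/7448 = -2213/3724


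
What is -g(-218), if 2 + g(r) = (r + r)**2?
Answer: -190094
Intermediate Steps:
g(r) = -2 + 4*r**2 (g(r) = -2 + (r + r)**2 = -2 + (2*r)**2 = -2 + 4*r**2)
-g(-218) = -(-2 + 4*(-218)**2) = -(-2 + 4*47524) = -(-2 + 190096) = -1*190094 = -190094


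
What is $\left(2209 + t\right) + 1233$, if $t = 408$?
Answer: $3850$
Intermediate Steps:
$\left(2209 + t\right) + 1233 = \left(2209 + 408\right) + 1233 = 2617 + 1233 = 3850$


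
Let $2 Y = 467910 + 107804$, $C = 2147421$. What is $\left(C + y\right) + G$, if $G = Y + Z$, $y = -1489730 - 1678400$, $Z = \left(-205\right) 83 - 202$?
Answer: $-750069$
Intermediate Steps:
$Z = -17217$ ($Z = -17015 - 202 = -17217$)
$y = -3168130$ ($y = -1489730 - 1678400 = -3168130$)
$Y = 287857$ ($Y = \frac{467910 + 107804}{2} = \frac{1}{2} \cdot 575714 = 287857$)
$G = 270640$ ($G = 287857 - 17217 = 270640$)
$\left(C + y\right) + G = \left(2147421 - 3168130\right) + 270640 = -1020709 + 270640 = -750069$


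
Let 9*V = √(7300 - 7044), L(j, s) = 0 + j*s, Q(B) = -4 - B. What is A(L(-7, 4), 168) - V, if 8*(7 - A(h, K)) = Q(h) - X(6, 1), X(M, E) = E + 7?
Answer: 29/9 ≈ 3.2222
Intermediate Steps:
X(M, E) = 7 + E
L(j, s) = j*s
A(h, K) = 17/2 + h/8 (A(h, K) = 7 - ((-4 - h) - (7 + 1))/8 = 7 - ((-4 - h) - 1*8)/8 = 7 - ((-4 - h) - 8)/8 = 7 - (-12 - h)/8 = 7 + (3/2 + h/8) = 17/2 + h/8)
V = 16/9 (V = √(7300 - 7044)/9 = √256/9 = (⅑)*16 = 16/9 ≈ 1.7778)
A(L(-7, 4), 168) - V = (17/2 + (-7*4)/8) - 1*16/9 = (17/2 + (⅛)*(-28)) - 16/9 = (17/2 - 7/2) - 16/9 = 5 - 16/9 = 29/9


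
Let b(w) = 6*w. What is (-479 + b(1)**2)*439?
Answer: -194477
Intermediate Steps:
(-479 + b(1)**2)*439 = (-479 + (6*1)**2)*439 = (-479 + 6**2)*439 = (-479 + 36)*439 = -443*439 = -194477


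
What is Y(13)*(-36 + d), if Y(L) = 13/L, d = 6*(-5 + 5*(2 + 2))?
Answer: 54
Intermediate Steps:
d = 90 (d = 6*(-5 + 5*4) = 6*(-5 + 20) = 6*15 = 90)
Y(13)*(-36 + d) = (13/13)*(-36 + 90) = (13*(1/13))*54 = 1*54 = 54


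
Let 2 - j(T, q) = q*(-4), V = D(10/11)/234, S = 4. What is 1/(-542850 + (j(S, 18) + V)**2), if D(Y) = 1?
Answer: -54756/29424416111 ≈ -1.8609e-6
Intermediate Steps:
V = 1/234 ≈ 0.0042735
j(T, q) = 2 + 4*q (j(T, q) = 2 - q*(-4) = 2 - (-4)*q = 2 + 4*q)
1/(-542850 + (j(S, 18) + V)**2) = 1/(-542850 + ((2 + 4*18) + 1/234)**2) = 1/(-542850 + ((2 + 72) + 1/234)**2) = 1/(-542850 + (74 + 1/234)**2) = 1/(-542850 + (17317/234)**2) = 1/(-542850 + 299878489/54756) = 1/(-29424416111/54756) = -54756/29424416111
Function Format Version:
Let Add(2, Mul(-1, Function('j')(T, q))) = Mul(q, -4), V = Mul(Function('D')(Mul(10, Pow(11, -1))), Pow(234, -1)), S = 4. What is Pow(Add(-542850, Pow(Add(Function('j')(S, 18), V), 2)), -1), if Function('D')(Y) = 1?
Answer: Rational(-54756, 29424416111) ≈ -1.8609e-6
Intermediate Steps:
V = Rational(1, 234) (V = Mul(1, Pow(234, -1)) = Mul(1, Rational(1, 234)) = Rational(1, 234) ≈ 0.0042735)
Function('j')(T, q) = Add(2, Mul(4, q)) (Function('j')(T, q) = Add(2, Mul(-1, Mul(q, -4))) = Add(2, Mul(-1, Mul(-4, q))) = Add(2, Mul(4, q)))
Pow(Add(-542850, Pow(Add(Function('j')(S, 18), V), 2)), -1) = Pow(Add(-542850, Pow(Add(Add(2, Mul(4, 18)), Rational(1, 234)), 2)), -1) = Pow(Add(-542850, Pow(Add(Add(2, 72), Rational(1, 234)), 2)), -1) = Pow(Add(-542850, Pow(Add(74, Rational(1, 234)), 2)), -1) = Pow(Add(-542850, Pow(Rational(17317, 234), 2)), -1) = Pow(Add(-542850, Rational(299878489, 54756)), -1) = Pow(Rational(-29424416111, 54756), -1) = Rational(-54756, 29424416111)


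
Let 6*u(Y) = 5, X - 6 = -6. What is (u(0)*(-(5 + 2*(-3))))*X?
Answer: 0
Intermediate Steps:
X = 0 (X = 6 - 6 = 0)
u(Y) = ⅚ (u(Y) = (⅙)*5 = ⅚)
(u(0)*(-(5 + 2*(-3))))*X = (5*(-(5 + 2*(-3)))/6)*0 = (5*(-(5 - 6))/6)*0 = (5*(-1*(-1))/6)*0 = ((⅚)*1)*0 = (⅚)*0 = 0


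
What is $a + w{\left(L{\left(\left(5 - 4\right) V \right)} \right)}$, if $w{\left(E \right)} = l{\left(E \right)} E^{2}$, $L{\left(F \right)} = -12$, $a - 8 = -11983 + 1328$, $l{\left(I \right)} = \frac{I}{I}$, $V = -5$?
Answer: $-10503$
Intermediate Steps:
$l{\left(I \right)} = 1$
$a = -10647$ ($a = 8 + \left(-11983 + 1328\right) = 8 - 10655 = -10647$)
$w{\left(E \right)} = E^{2}$ ($w{\left(E \right)} = 1 E^{2} = E^{2}$)
$a + w{\left(L{\left(\left(5 - 4\right) V \right)} \right)} = -10647 + \left(-12\right)^{2} = -10647 + 144 = -10503$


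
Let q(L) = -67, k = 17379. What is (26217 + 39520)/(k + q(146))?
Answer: 65737/17312 ≈ 3.7972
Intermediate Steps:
(26217 + 39520)/(k + q(146)) = (26217 + 39520)/(17379 - 67) = 65737/17312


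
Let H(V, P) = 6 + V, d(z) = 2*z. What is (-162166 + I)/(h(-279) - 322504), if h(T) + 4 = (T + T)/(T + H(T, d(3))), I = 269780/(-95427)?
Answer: 61901138648/123103497807 ≈ 0.50284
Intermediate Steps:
I = -269780/95427 (I = 269780*(-1/95427) = -269780/95427 ≈ -2.8271)
h(T) = -4 + 2*T/(6 + 2*T) (h(T) = -4 + (T + T)/(T + (6 + T)) = -4 + (2*T)/(6 + 2*T) = -4 + 2*T/(6 + 2*T))
(-162166 + I)/(h(-279) - 322504) = (-162166 - 269780/95427)/(3*(-4 - 1*(-279))/(3 - 279) - 322504) = -15475284662/(95427*(3*(-4 + 279)/(-276) - 322504)) = -15475284662/(95427*(3*(-1/276)*275 - 322504)) = -15475284662/(95427*(-275/92 - 322504)) = -15475284662/(95427*(-29670643/92)) = -15475284662/95427*(-92/29670643) = 61901138648/123103497807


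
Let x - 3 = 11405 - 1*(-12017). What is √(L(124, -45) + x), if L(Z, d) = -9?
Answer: 2*√5854 ≈ 153.02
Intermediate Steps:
x = 23425 (x = 3 + (11405 - 1*(-12017)) = 3 + (11405 + 12017) = 3 + 23422 = 23425)
√(L(124, -45) + x) = √(-9 + 23425) = √23416 = 2*√5854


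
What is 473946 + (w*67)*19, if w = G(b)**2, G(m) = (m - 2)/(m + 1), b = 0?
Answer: 479038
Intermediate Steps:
G(m) = (-2 + m)/(1 + m)
w = 4 (w = ((-2 + 0)/(1 + 0))**2 = (-2/1)**2 = (1*(-2))**2 = (-2)**2 = 4)
473946 + (w*67)*19 = 473946 + (4*67)*19 = 473946 + 268*19 = 473946 + 5092 = 479038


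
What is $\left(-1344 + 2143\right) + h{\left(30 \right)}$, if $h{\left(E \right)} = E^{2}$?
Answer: $1699$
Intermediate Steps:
$\left(-1344 + 2143\right) + h{\left(30 \right)} = \left(-1344 + 2143\right) + 30^{2} = 799 + 900 = 1699$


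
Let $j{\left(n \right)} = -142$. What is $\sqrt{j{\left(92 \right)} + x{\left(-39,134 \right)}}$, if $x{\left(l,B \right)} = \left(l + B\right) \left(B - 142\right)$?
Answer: $i \sqrt{902} \approx 30.033 i$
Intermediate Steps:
$x{\left(l,B \right)} = \left(-142 + B\right) \left(B + l\right)$ ($x{\left(l,B \right)} = \left(B + l\right) \left(-142 + B\right) = \left(-142 + B\right) \left(B + l\right)$)
$\sqrt{j{\left(92 \right)} + x{\left(-39,134 \right)}} = \sqrt{-142 + \left(134^{2} - 19028 - -5538 + 134 \left(-39\right)\right)} = \sqrt{-142 + \left(17956 - 19028 + 5538 - 5226\right)} = \sqrt{-142 - 760} = \sqrt{-902} = i \sqrt{902}$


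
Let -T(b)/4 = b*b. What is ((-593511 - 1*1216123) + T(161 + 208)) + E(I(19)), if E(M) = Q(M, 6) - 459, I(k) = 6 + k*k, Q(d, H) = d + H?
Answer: -2354364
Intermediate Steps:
Q(d, H) = H + d
I(k) = 6 + k²
E(M) = -453 + M (E(M) = (6 + M) - 459 = -453 + M)
T(b) = -4*b² (T(b) = -4*b*b = -4*b²)
((-593511 - 1*1216123) + T(161 + 208)) + E(I(19)) = ((-593511 - 1*1216123) - 4*(161 + 208)²) + (-453 + (6 + 19²)) = ((-593511 - 1216123) - 4*369²) + (-453 + (6 + 361)) = (-1809634 - 4*136161) + (-453 + 367) = (-1809634 - 544644) - 86 = -2354278 - 86 = -2354364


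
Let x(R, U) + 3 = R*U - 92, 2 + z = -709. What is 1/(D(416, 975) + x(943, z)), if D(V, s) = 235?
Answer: -1/670333 ≈ -1.4918e-6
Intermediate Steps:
z = -711 (z = -2 - 709 = -711)
x(R, U) = -95 + R*U (x(R, U) = -3 + (R*U - 92) = -3 + (-92 + R*U) = -95 + R*U)
1/(D(416, 975) + x(943, z)) = 1/(235 + (-95 + 943*(-711))) = 1/(235 + (-95 - 670473)) = 1/(235 - 670568) = 1/(-670333) = -1/670333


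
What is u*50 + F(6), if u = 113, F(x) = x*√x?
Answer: 5650 + 6*√6 ≈ 5664.7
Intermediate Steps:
F(x) = x^(3/2)
u*50 + F(6) = 113*50 + 6^(3/2) = 5650 + 6*√6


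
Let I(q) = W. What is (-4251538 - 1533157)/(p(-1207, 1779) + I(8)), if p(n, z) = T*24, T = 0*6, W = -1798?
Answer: 5784695/1798 ≈ 3217.3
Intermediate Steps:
I(q) = -1798
T = 0
p(n, z) = 0 (p(n, z) = 0*24 = 0)
(-4251538 - 1533157)/(p(-1207, 1779) + I(8)) = (-4251538 - 1533157)/(0 - 1798) = -5784695/(-1798) = -5784695*(-1/1798) = 5784695/1798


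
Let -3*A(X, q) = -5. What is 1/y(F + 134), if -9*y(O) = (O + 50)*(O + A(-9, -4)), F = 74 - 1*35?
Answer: -27/116852 ≈ -0.00023106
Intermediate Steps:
A(X, q) = 5/3 (A(X, q) = -⅓*(-5) = 5/3)
F = 39 (F = 74 - 35 = 39)
y(O) = -(50 + O)*(5/3 + O)/9 (y(O) = -(O + 50)*(O + 5/3)/9 = -(50 + O)*(5/3 + O)/9)
1/y(F + 134) = 1/(-250/27 - 155*(39 + 134)/27 - (39 + 134)²/9) = 1/(-250/27 - 155/27*173 - ⅑*173²) = 1/(-250/27 - 26815/27 - ⅑*29929) = 1/(-250/27 - 26815/27 - 29929/9) = 1/(-116852/27) = -27/116852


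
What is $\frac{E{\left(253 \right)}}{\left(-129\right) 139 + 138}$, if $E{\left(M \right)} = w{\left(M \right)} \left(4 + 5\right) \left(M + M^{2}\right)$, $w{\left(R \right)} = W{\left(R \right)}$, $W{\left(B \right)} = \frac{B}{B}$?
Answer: $- \frac{64262}{1977} \approx -32.505$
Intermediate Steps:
$W{\left(B \right)} = 1$
$w{\left(R \right)} = 1$
$E{\left(M \right)} = 9 M + 9 M^{2}$ ($E{\left(M \right)} = 1 \left(4 + 5\right) \left(M + M^{2}\right) = 1 \cdot 9 \left(M + M^{2}\right) = 9 \left(M + M^{2}\right) = 9 M + 9 M^{2}$)
$\frac{E{\left(253 \right)}}{\left(-129\right) 139 + 138} = \frac{9 \cdot 253 \left(1 + 253\right)}{\left(-129\right) 139 + 138} = \frac{9 \cdot 253 \cdot 254}{-17931 + 138} = \frac{578358}{-17793} = 578358 \left(- \frac{1}{17793}\right) = - \frac{64262}{1977}$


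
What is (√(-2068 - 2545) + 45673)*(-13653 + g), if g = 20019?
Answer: 290754318 + 6366*I*√4613 ≈ 2.9075e+8 + 4.3237e+5*I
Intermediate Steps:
(√(-2068 - 2545) + 45673)*(-13653 + g) = (√(-2068 - 2545) + 45673)*(-13653 + 20019) = (√(-4613) + 45673)*6366 = (I*√4613 + 45673)*6366 = (45673 + I*√4613)*6366 = 290754318 + 6366*I*√4613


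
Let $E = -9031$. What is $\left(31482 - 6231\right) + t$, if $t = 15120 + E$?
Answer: $31340$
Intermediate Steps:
$t = 6089$ ($t = 15120 - 9031 = 6089$)
$\left(31482 - 6231\right) + t = \left(31482 - 6231\right) + 6089 = 25251 + 6089 = 31340$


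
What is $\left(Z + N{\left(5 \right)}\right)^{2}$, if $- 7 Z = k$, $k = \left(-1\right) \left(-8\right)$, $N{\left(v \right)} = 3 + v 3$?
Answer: $\frac{13924}{49} \approx 284.16$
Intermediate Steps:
$N{\left(v \right)} = 3 + 3 v$
$k = 8$
$Z = - \frac{8}{7}$ ($Z = \left(- \frac{1}{7}\right) 8 = - \frac{8}{7} \approx -1.1429$)
$\left(Z + N{\left(5 \right)}\right)^{2} = \left(- \frac{8}{7} + \left(3 + 3 \cdot 5\right)\right)^{2} = \left(- \frac{8}{7} + \left(3 + 15\right)\right)^{2} = \left(- \frac{8}{7} + 18\right)^{2} = \left(\frac{118}{7}\right)^{2} = \frac{13924}{49}$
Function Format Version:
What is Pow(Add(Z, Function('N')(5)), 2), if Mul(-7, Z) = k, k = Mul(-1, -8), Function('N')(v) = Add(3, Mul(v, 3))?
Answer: Rational(13924, 49) ≈ 284.16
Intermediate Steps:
Function('N')(v) = Add(3, Mul(3, v))
k = 8
Z = Rational(-8, 7) (Z = Mul(Rational(-1, 7), 8) = Rational(-8, 7) ≈ -1.1429)
Pow(Add(Z, Function('N')(5)), 2) = Pow(Add(Rational(-8, 7), Add(3, Mul(3, 5))), 2) = Pow(Add(Rational(-8, 7), Add(3, 15)), 2) = Pow(Add(Rational(-8, 7), 18), 2) = Pow(Rational(118, 7), 2) = Rational(13924, 49)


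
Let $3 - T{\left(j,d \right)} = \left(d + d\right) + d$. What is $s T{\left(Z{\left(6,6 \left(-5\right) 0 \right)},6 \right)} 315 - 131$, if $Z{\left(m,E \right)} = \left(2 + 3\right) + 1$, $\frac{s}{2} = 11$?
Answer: $-104081$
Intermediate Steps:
$s = 22$ ($s = 2 \cdot 11 = 22$)
$Z{\left(m,E \right)} = 6$ ($Z{\left(m,E \right)} = 5 + 1 = 6$)
$T{\left(j,d \right)} = 3 - 3 d$ ($T{\left(j,d \right)} = 3 - \left(\left(d + d\right) + d\right) = 3 - \left(2 d + d\right) = 3 - 3 d$)
$s T{\left(Z{\left(6,6 \left(-5\right) 0 \right)},6 \right)} 315 - 131 = 22 \left(3 - 18\right) 315 - 131 = 22 \left(-15\right) 315 - 131 = \left(-330\right) 315 - 131 = -103950 - 131 = -104081$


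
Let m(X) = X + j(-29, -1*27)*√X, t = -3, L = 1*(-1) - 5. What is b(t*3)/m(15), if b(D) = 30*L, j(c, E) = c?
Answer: 90/413 + 174*√15/413 ≈ 1.8496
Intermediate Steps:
L = -6 (L = -1 - 5 = -6)
m(X) = X - 29*√X
b(D) = -180 (b(D) = 30*(-6) = -180)
b(t*3)/m(15) = -180/(15 - 29*√15)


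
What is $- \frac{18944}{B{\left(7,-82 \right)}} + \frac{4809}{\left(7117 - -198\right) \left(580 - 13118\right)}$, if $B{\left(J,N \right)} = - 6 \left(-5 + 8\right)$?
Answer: $\frac{124104126937}{117919890} \approx 1052.4$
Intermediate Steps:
$B{\left(J,N \right)} = -18$ ($B{\left(J,N \right)} = \left(-6\right) 3 = -18$)
$- \frac{18944}{B{\left(7,-82 \right)}} + \frac{4809}{\left(7117 - -198\right) \left(580 - 13118\right)} = - \frac{18944}{-18} + \frac{4809}{\left(7117 - -198\right) \left(580 - 13118\right)} = \left(-18944\right) \left(- \frac{1}{18}\right) + \frac{4809}{\left(7117 + \left(-372 + 570\right)\right) \left(-12538\right)} = \frac{9472}{9} + \frac{4809}{\left(7117 + 198\right) \left(-12538\right)} = \frac{9472}{9} + \frac{4809}{7315 \left(-12538\right)} = \frac{9472}{9} + \frac{4809}{-91715470} = \frac{9472}{9} + 4809 \left(- \frac{1}{91715470}\right) = \frac{9472}{9} - \frac{687}{13102210} = \frac{124104126937}{117919890}$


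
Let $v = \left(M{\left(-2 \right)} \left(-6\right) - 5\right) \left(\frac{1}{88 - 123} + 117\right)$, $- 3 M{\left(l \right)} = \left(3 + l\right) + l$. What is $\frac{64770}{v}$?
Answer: $- \frac{161925}{2047} \approx -79.104$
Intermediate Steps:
$M{\left(l \right)} = -1 - \frac{2 l}{3}$ ($M{\left(l \right)} = - \frac{\left(3 + l\right) + l}{3} = - \frac{3 + 2 l}{3} = -1 - \frac{2 l}{3}$)
$v = - \frac{4094}{5}$ ($v = \left(\left(-1 - - \frac{4}{3}\right) \left(-6\right) - 5\right) \left(\frac{1}{88 - 123} + 117\right) = \left(\left(-1 + \frac{4}{3}\right) \left(-6\right) - 5\right) \left(\frac{1}{-35} + 117\right) = \left(\frac{1}{3} \left(-6\right) - 5\right) \left(- \frac{1}{35} + 117\right) = \left(-2 - 5\right) \frac{4094}{35} = \left(-7\right) \frac{4094}{35} = - \frac{4094}{5} \approx -818.8$)
$\frac{64770}{v} = \frac{64770}{- \frac{4094}{5}} = 64770 \left(- \frac{5}{4094}\right) = - \frac{161925}{2047}$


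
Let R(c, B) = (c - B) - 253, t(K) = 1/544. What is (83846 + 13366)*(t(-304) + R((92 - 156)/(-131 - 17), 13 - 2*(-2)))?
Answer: -131863679157/5032 ≈ -2.6205e+7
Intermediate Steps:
t(K) = 1/544
R(c, B) = -253 + c - B
(83846 + 13366)*(t(-304) + R((92 - 156)/(-131 - 17), 13 - 2*(-2))) = (83846 + 13366)*(1/544 + (-253 + (92 - 156)/(-131 - 17) - (13 - 2*(-2)))) = 97212*(1/544 + (-253 - 64/(-148) - (13 + 4))) = 97212*(1/544 + (-253 - 64*(-1/148) - 1*17)) = 97212*(1/544 + (-253 + 16/37 - 17)) = 97212*(1/544 - 9974/37) = 97212*(-5425819/20128) = -131863679157/5032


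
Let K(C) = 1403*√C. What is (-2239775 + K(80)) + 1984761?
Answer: -255014 + 5612*√5 ≈ -2.4247e+5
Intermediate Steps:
(-2239775 + K(80)) + 1984761 = (-2239775 + 1403*√80) + 1984761 = (-2239775 + 1403*(4*√5)) + 1984761 = (-2239775 + 5612*√5) + 1984761 = -255014 + 5612*√5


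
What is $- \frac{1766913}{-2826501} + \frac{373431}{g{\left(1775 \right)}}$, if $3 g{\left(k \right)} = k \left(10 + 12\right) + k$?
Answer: $\frac{1079547836006}{38463967775} \approx 28.066$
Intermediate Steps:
$g{\left(k \right)} = \frac{23 k}{3}$ ($g{\left(k \right)} = \frac{k \left(10 + 12\right) + k}{3} = \frac{k 22 + k}{3} = \frac{22 k + k}{3} = \frac{23 k}{3}$)
$- \frac{1766913}{-2826501} + \frac{373431}{g{\left(1775 \right)}} = - \frac{1766913}{-2826501} + \frac{373431}{\frac{23}{3} \cdot 1775} = \left(-1766913\right) \left(- \frac{1}{2826501}\right) + \frac{373431}{\frac{40825}{3}} = \frac{588971}{942167} + 373431 \cdot \frac{3}{40825} = \frac{588971}{942167} + \frac{1120293}{40825} = \frac{1079547836006}{38463967775}$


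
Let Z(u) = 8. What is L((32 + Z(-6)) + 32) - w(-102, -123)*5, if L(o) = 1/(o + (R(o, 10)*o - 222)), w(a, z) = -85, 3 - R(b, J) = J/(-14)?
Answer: 349357/822 ≈ 425.01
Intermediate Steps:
R(b, J) = 3 + J/14 (R(b, J) = 3 - J/(-14) = 3 - J*(-1)/14 = 3 - (-1)*J/14 = 3 + J/14)
L(o) = 1/(-222 + 33*o/7) (L(o) = 1/(o + ((3 + (1/14)*10)*o - 222)) = 1/(o + ((3 + 5/7)*o - 222)) = 1/(o + (26*o/7 - 222)) = 1/(o + (-222 + 26*o/7)) = 1/(-222 + 33*o/7))
L((32 + Z(-6)) + 32) - w(-102, -123)*5 = 7/(3*(-518 + 11*((32 + 8) + 32))) - (-85)*5 = 7/(3*(-518 + 11*(40 + 32))) - 1*(-425) = 7/(3*(-518 + 11*72)) + 425 = 7/(3*(-518 + 792)) + 425 = (7/3)/274 + 425 = (7/3)*(1/274) + 425 = 7/822 + 425 = 349357/822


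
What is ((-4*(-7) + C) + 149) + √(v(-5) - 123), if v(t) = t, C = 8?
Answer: 185 + 8*I*√2 ≈ 185.0 + 11.314*I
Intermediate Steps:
((-4*(-7) + C) + 149) + √(v(-5) - 123) = ((-4*(-7) + 8) + 149) + √(-5 - 123) = ((28 + 8) + 149) + √(-128) = (36 + 149) + 8*I*√2 = 185 + 8*I*√2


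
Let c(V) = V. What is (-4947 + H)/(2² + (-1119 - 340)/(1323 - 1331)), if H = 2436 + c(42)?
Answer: -6584/497 ≈ -13.247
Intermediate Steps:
H = 2478 (H = 2436 + 42 = 2478)
(-4947 + H)/(2² + (-1119 - 340)/(1323 - 1331)) = (-4947 + 2478)/(2² + (-1119 - 340)/(1323 - 1331)) = -2469/(4 - 1459/(-8)) = -2469/(4 - 1459*(-⅛)) = -2469/(4 + 1459/8) = -2469/1491/8 = -2469*8/1491 = -6584/497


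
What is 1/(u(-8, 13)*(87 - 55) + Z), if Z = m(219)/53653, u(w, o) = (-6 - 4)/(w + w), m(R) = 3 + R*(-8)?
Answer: 53653/1071311 ≈ 0.050082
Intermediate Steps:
m(R) = 3 - 8*R
u(w, o) = -5/w (u(w, o) = -10*1/(2*w) = -5/w)
Z = -1749/53653 (Z = (3 - 8*219)/53653 = (3 - 1752)*(1/53653) = -1749*1/53653 = -1749/53653 ≈ -0.032598)
1/(u(-8, 13)*(87 - 55) + Z) = 1/((-5/(-8))*(87 - 55) - 1749/53653) = 1/(-5*(-⅛)*32 - 1749/53653) = 1/((5/8)*32 - 1749/53653) = 1/(20 - 1749/53653) = 1/(1071311/53653) = 53653/1071311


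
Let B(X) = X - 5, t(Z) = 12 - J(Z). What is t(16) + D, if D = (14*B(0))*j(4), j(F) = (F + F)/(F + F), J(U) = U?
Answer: -74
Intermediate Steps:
j(F) = 1 (j(F) = (2*F)/((2*F)) = (2*F)*(1/(2*F)) = 1)
t(Z) = 12 - Z
B(X) = -5 + X
D = -70 (D = (14*(-5 + 0))*1 = (14*(-5))*1 = -70*1 = -70)
t(16) + D = (12 - 1*16) - 70 = (12 - 16) - 70 = -4 - 70 = -74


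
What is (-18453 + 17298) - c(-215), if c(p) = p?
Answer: -940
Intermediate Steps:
(-18453 + 17298) - c(-215) = (-18453 + 17298) - 1*(-215) = -1155 + 215 = -940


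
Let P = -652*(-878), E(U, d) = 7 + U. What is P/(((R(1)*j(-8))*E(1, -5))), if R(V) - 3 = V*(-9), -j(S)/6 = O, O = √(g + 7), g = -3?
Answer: 71557/72 ≈ 993.85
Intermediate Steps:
O = 2 (O = √(-3 + 7) = √4 = 2)
j(S) = -12 (j(S) = -6*2 = -12)
R(V) = 3 - 9*V (R(V) = 3 + V*(-9) = 3 - 9*V)
P = 572456
P/(((R(1)*j(-8))*E(1, -5))) = 572456/((((3 - 9*1)*(-12))*(7 + 1))) = 572456/((((3 - 9)*(-12))*8)) = 572456/((-6*(-12)*8)) = 572456/((72*8)) = 572456/576 = 572456*(1/576) = 71557/72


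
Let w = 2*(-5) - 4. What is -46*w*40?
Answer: 25760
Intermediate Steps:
w = -14 (w = -10 - 4 = -14)
-46*w*40 = -46*(-14)*40 = 644*40 = 25760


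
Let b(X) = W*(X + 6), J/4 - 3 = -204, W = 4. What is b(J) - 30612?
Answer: -33804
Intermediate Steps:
J = -804 (J = 12 + 4*(-204) = 12 - 816 = -804)
b(X) = 24 + 4*X (b(X) = 4*(X + 6) = 4*(6 + X) = 24 + 4*X)
b(J) - 30612 = (24 + 4*(-804)) - 30612 = (24 - 3216) - 30612 = -3192 - 30612 = -33804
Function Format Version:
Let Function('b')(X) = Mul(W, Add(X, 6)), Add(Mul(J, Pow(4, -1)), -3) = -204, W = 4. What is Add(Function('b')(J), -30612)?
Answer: -33804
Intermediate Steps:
J = -804 (J = Add(12, Mul(4, -204)) = Add(12, -816) = -804)
Function('b')(X) = Add(24, Mul(4, X)) (Function('b')(X) = Mul(4, Add(X, 6)) = Mul(4, Add(6, X)) = Add(24, Mul(4, X)))
Add(Function('b')(J), -30612) = Add(Add(24, Mul(4, -804)), -30612) = Add(Add(24, -3216), -30612) = Add(-3192, -30612) = -33804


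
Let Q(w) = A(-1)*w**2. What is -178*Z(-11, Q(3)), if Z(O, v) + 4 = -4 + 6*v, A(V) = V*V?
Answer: -8188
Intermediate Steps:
A(V) = V**2
Q(w) = w**2 (Q(w) = (-1)**2*w**2 = 1*w**2 = w**2)
Z(O, v) = -8 + 6*v (Z(O, v) = -4 + (-4 + 6*v) = -8 + 6*v)
-178*Z(-11, Q(3)) = -178*(-8 + 6*3**2) = -178*(-8 + 6*9) = -178*(-8 + 54) = -178*46 = -8188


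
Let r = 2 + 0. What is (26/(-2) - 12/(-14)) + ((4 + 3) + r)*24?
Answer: 1427/7 ≈ 203.86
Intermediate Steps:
r = 2
(26/(-2) - 12/(-14)) + ((4 + 3) + r)*24 = (26/(-2) - 12/(-14)) + ((4 + 3) + 2)*24 = (26*(-½) - 12*(-1/14)) + (7 + 2)*24 = (-13 + 6/7) + 9*24 = -85/7 + 216 = 1427/7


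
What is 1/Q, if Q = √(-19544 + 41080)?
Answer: √1346/5384 ≈ 0.0068142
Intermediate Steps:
Q = 4*√1346 (Q = √21536 = 4*√1346 ≈ 146.75)
1/Q = 1/(4*√1346) = √1346/5384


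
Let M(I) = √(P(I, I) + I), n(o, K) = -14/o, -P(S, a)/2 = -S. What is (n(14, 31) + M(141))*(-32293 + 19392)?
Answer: 12901 - 38703*√47 ≈ -2.5243e+5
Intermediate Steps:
P(S, a) = 2*S (P(S, a) = -(-2)*S = 2*S)
M(I) = √3*√I (M(I) = √(2*I + I) = √(3*I) = √3*√I)
(n(14, 31) + M(141))*(-32293 + 19392) = (-14/14 + √3*√141)*(-32293 + 19392) = (-14*1/14 + 3*√47)*(-12901) = (-1 + 3*√47)*(-12901) = 12901 - 38703*√47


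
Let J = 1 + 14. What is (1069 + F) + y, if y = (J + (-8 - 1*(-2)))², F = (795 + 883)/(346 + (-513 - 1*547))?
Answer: 409711/357 ≈ 1147.7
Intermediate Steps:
J = 15
F = -839/357 (F = 1678/(346 + (-513 - 547)) = 1678/(346 - 1060) = 1678/(-714) = 1678*(-1/714) = -839/357 ≈ -2.3501)
y = 81 (y = (15 + (-8 - 1*(-2)))² = (15 + (-8 + 2))² = (15 - 6)² = 9² = 81)
(1069 + F) + y = (1069 - 839/357) + 81 = 380794/357 + 81 = 409711/357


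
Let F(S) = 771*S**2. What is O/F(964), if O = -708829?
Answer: -708829/716487216 ≈ -0.00098931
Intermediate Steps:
O/F(964) = -708829/(771*964**2) = -708829/(771*929296) = -708829/716487216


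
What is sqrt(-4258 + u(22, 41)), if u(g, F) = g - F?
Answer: I*sqrt(4277) ≈ 65.399*I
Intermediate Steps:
sqrt(-4258 + u(22, 41)) = sqrt(-4258 + (22 - 1*41)) = sqrt(-4258 + (22 - 41)) = sqrt(-4258 - 19) = sqrt(-4277) = I*sqrt(4277)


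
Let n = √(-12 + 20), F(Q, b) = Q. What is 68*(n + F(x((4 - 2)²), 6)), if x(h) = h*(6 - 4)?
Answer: 544 + 136*√2 ≈ 736.33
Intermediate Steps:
x(h) = 2*h (x(h) = h*2 = 2*h)
n = 2*√2 (n = √8 = 2*√2 ≈ 2.8284)
68*(n + F(x((4 - 2)²), 6)) = 68*(2*√2 + 2*(4 - 2)²) = 68*(2*√2 + 2*2²) = 68*(2*√2 + 2*4) = 68*(2*√2 + 8) = 68*(8 + 2*√2) = 544 + 136*√2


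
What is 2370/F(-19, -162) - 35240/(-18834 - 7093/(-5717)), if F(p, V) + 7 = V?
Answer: -44224516186/3639140713 ≈ -12.152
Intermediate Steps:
F(p, V) = -7 + V
2370/F(-19, -162) - 35240/(-18834 - 7093/(-5717)) = 2370/(-7 - 162) - 35240/(-18834 - 7093/(-5717)) = 2370/(-169) - 35240/(-18834 - 7093*(-1)/5717) = 2370*(-1/169) - 35240/(-18834 - 1*(-7093/5717)) = -2370/169 - 35240/(-18834 + 7093/5717) = -2370/169 - 35240/(-107666885/5717) = -2370/169 - 35240*(-5717/107666885) = -2370/169 + 40293416/21533377 = -44224516186/3639140713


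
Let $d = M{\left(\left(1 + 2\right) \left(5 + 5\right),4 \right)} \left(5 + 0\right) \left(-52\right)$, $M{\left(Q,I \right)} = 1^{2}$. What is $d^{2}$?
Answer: $67600$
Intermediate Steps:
$M{\left(Q,I \right)} = 1$
$d = -260$ ($d = 1 \left(5 + 0\right) \left(-52\right) = 1 \cdot 5 \left(-52\right) = 5 \left(-52\right) = -260$)
$d^{2} = \left(-260\right)^{2} = 67600$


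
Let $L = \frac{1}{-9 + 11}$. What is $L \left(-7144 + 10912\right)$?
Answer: $1884$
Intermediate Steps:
$L = \frac{1}{2} \approx 0.5$
$L \left(-7144 + 10912\right) = \frac{-7144 + 10912}{2} = \frac{1}{2} \cdot 3768 = 1884$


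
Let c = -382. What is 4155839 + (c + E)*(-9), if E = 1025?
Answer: 4150052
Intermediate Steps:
4155839 + (c + E)*(-9) = 4155839 + (-382 + 1025)*(-9) = 4155839 + 643*(-9) = 4155839 - 5787 = 4150052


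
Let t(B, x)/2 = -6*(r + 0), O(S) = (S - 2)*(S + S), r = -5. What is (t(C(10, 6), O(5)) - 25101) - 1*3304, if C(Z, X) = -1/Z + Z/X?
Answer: -28345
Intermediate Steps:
O(S) = 2*S*(-2 + S) (O(S) = (-2 + S)*(2*S) = 2*S*(-2 + S))
t(B, x) = 60 (t(B, x) = 2*(-6*(-5 + 0)) = 2*(-6*(-5)) = 2*30 = 60)
(t(C(10, 6), O(5)) - 25101) - 1*3304 = (60 - 25101) - 1*3304 = -25041 - 3304 = -28345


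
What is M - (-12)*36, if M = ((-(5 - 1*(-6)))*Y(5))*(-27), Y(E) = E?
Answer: 1917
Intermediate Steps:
M = 1485 (M = (-(5 - 1*(-6))*5)*(-27) = (-(5 + 6)*5)*(-27) = (-1*11*5)*(-27) = -11*5*(-27) = -55*(-27) = 1485)
M - (-12)*36 = 1485 - (-12)*36 = 1485 - 1*(-432) = 1485 + 432 = 1917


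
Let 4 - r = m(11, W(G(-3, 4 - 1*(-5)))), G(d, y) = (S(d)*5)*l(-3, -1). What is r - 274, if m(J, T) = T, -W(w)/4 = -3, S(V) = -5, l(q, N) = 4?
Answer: -282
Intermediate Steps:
G(d, y) = -100 (G(d, y) = -5*5*4 = -25*4 = -100)
W(w) = 12 (W(w) = -4*(-3) = 12)
r = -8 (r = 4 - 1*12 = 4 - 12 = -8)
r - 274 = -8 - 274 = -282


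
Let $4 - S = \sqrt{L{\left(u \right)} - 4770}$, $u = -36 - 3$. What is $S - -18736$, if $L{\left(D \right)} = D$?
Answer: $18740 - i \sqrt{4809} \approx 18740.0 - 69.347 i$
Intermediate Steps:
$u = -39$
$S = 4 - i \sqrt{4809}$ ($S = 4 - \sqrt{-39 - 4770} = 4 - \sqrt{-4809} = 4 - i \sqrt{4809} \approx 4.0 - 69.347 i$)
$S - -18736 = \left(4 - i \sqrt{4809}\right) - -18736 = \left(4 - i \sqrt{4809}\right) + 18736 = 18740 - i \sqrt{4809}$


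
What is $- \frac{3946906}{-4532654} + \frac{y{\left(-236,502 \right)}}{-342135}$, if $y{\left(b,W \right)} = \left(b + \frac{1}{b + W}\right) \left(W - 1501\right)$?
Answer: $\frac{118963251637}{654773598878} \approx 0.18169$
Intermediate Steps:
$y{\left(b,W \right)} = \left(-1501 + W\right) \left(b + \frac{1}{W + b}\right)$ ($y{\left(b,W \right)} = \left(b + \frac{1}{W + b}\right) \left(-1501 + W\right) = \left(-1501 + W\right) \left(b + \frac{1}{W + b}\right)$)
$- \frac{3946906}{-4532654} + \frac{y{\left(-236,502 \right)}}{-342135} = - \frac{3946906}{-4532654} + \frac{\frac{1}{502 - 236} \left(-1501 + 502 - 1501 \left(-236\right)^{2} + 502 \left(-236\right)^{2} - 236 \cdot 502^{2} - 753502 \left(-236\right)\right)}{-342135} = \left(-3946906\right) \left(- \frac{1}{4532654}\right) + \frac{-1501 + 502 - 83599696 + 502 \cdot 55696 - 59472944 + 177826472}{266} \left(- \frac{1}{342135}\right) = \frac{1973453}{2266327} + \frac{-1501 + 502 - 83599696 + 27959392 - 59472944 + 177826472}{266} \left(- \frac{1}{342135}\right) = \frac{1973453}{2266327} + \frac{1}{266} \cdot 62712225 \left(- \frac{1}{342135}\right) = \frac{1973453}{2266327} + \frac{62712225}{266} \left(- \frac{1}{342135}\right) = \frac{1973453}{2266327} - \frac{1393605}{2022398} = \frac{118963251637}{654773598878}$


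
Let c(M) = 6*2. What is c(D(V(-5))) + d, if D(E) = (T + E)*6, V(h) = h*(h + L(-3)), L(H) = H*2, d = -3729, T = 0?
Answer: -3717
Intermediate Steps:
L(H) = 2*H
V(h) = h*(-6 + h) (V(h) = h*(h + 2*(-3)) = h*(h - 6) = h*(-6 + h))
D(E) = 6*E (D(E) = (0 + E)*6 = E*6 = 6*E)
c(M) = 12
c(D(V(-5))) + d = 12 - 3729 = -3717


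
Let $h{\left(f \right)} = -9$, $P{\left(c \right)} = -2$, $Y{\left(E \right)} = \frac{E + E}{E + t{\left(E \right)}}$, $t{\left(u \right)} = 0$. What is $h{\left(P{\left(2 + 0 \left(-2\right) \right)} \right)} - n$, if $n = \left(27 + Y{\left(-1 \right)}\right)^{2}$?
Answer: $-850$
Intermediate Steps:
$Y{\left(E \right)} = 2$ ($Y{\left(E \right)} = \frac{E + E}{E + 0} = \frac{2 E}{E} = 2$)
$n = 841$ ($n = \left(27 + 2\right)^{2} = 29^{2} = 841$)
$h{\left(P{\left(2 + 0 \left(-2\right) \right)} \right)} - n = -9 - 841 = -850$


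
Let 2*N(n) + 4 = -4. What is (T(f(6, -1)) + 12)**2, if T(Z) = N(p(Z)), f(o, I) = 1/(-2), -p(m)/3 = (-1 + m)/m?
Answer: 64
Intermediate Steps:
p(m) = -3*(-1 + m)/m
N(n) = -4 (N(n) = -2 + (1/2)*(-4) = -2 - 2 = -4)
f(o, I) = -1/2 (f(o, I) = 1*(-1/2) = -1/2)
T(Z) = -4
(T(f(6, -1)) + 12)**2 = (-4 + 12)**2 = 8**2 = 64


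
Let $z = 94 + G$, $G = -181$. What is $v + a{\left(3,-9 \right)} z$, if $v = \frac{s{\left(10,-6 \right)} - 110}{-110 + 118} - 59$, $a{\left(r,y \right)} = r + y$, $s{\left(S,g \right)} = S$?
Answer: $\frac{901}{2} \approx 450.5$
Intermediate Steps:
$v = - \frac{143}{2}$ ($v = \frac{10 - 110}{-110 + 118} - 59 = - \frac{100}{8} - 59 = \left(-100\right) \frac{1}{8} - 59 = - \frac{25}{2} - 59 = - \frac{143}{2} \approx -71.5$)
$z = -87$ ($z = 94 - 181 = -87$)
$v + a{\left(3,-9 \right)} z = - \frac{143}{2} + \left(3 - 9\right) \left(-87\right) = - \frac{143}{2} - -522 = - \frac{143}{2} + 522 = \frac{901}{2}$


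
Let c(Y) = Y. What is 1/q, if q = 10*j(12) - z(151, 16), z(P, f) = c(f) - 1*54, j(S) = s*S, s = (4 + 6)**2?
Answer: 1/12038 ≈ 8.3070e-5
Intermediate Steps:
s = 100 (s = 10**2 = 100)
j(S) = 100*S
z(P, f) = -54 + f (z(P, f) = f - 1*54 = f - 54 = -54 + f)
q = 12038 (q = 10*(100*12) - (-54 + 16) = 10*1200 - 1*(-38) = 12000 + 38 = 12038)
1/q = 1/12038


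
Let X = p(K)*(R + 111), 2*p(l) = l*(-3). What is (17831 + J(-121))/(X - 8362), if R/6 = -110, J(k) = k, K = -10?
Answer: -2530/2371 ≈ -1.0671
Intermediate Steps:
p(l) = -3*l/2 (p(l) = (l*(-3))/2 = (-3*l)/2 = -3*l/2)
R = -660 (R = 6*(-110) = -660)
X = -8235 (X = (-3/2*(-10))*(-660 + 111) = 15*(-549) = -8235)
(17831 + J(-121))/(X - 8362) = (17831 - 121)/(-8235 - 8362) = 17710/(-16597) = 17710*(-1/16597) = -2530/2371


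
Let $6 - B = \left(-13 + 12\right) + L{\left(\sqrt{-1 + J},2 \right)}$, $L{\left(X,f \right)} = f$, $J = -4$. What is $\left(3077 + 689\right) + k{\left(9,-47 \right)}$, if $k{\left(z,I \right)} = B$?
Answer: $3771$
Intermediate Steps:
$B = 5$ ($B = 6 - \left(\left(-13 + 12\right) + 2\right) = 6 - \left(-1 + 2\right) = 6 - 1 = 5$)
$k{\left(z,I \right)} = 5$
$\left(3077 + 689\right) + k{\left(9,-47 \right)} = \left(3077 + 689\right) + 5 = 3766 + 5 = 3771$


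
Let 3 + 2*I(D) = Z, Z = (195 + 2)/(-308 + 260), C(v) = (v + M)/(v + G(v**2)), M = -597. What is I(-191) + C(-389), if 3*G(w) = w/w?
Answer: -56819/55968 ≈ -1.0152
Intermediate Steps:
G(w) = 1/3 (G(w) = (w/w)/3 = (1/3)*1 = 1/3)
C(v) = (-597 + v)/(1/3 + v) (C(v) = (v - 597)/(v + 1/3) = (-597 + v)/(1/3 + v))
Z = -197/48 (Z = 197/(-48) = 197*(-1/48) = -197/48 ≈ -4.1042)
I(D) = -341/96 (I(D) = -3/2 + (1/2)*(-197/48) = -3/2 - 197/96 = -341/96)
I(-191) + C(-389) = -341/96 + 3*(-597 - 389)/(1 + 3*(-389)) = -341/96 + 3*(-986)/(1 - 1167) = -341/96 + 3*(-986)/(-1166) = -341/96 + 3*(-1/1166)*(-986) = -341/96 + 1479/583 = -56819/55968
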